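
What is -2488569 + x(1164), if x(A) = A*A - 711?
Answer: -1134384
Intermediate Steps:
x(A) = -711 + A² (x(A) = A² - 711 = -711 + A²)
-2488569 + x(1164) = -2488569 + (-711 + 1164²) = -2488569 + (-711 + 1354896) = -2488569 + 1354185 = -1134384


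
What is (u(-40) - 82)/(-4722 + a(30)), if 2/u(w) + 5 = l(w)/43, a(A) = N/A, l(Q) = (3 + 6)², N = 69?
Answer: 55370/3162199 ≈ 0.017510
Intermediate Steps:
l(Q) = 81 (l(Q) = 9² = 81)
a(A) = 69/A
u(w) = -43/67 (u(w) = 2/(-5 + 81/43) = 2/(-134/43) = 2*(-43/134) = -43/67)
(u(-40) - 82)/(-4722 + a(30)) = (-43/67 - 82)/(-4722 + 69/30) = -5537/(67*(-4722 + 69*(1/30))) = -5537/(67*(-4722 + 23/10)) = -5537/(67*(-47197/10)) = -5537/67*(-10/47197) = 55370/3162199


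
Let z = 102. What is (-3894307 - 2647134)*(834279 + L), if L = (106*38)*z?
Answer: -8144977139535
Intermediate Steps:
L = 410856 (L = (106*38)*102 = 4028*102 = 410856)
(-3894307 - 2647134)*(834279 + L) = (-3894307 - 2647134)*(834279 + 410856) = -6541441*1245135 = -8144977139535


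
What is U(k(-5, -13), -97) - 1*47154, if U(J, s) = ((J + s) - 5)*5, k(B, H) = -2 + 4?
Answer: -47654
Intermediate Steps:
k(B, H) = 2
U(J, s) = -25 + 5*J + 5*s (U(J, s) = (-5 + J + s)*5 = -25 + 5*J + 5*s)
U(k(-5, -13), -97) - 1*47154 = (-25 + 5*2 + 5*(-97)) - 1*47154 = (-25 + 10 - 485) - 47154 = -500 - 47154 = -47654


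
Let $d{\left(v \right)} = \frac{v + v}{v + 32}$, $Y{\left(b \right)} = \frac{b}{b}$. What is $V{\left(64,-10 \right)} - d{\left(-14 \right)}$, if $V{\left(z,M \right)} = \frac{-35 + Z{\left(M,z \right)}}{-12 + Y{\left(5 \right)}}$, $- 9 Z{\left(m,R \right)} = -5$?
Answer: $\frac{464}{99} \approx 4.6869$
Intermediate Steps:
$Z{\left(m,R \right)} = \frac{5}{9}$ ($Z{\left(m,R \right)} = \left(- \frac{1}{9}\right) \left(-5\right) = \frac{5}{9}$)
$Y{\left(b \right)} = 1$
$V{\left(z,M \right)} = \frac{310}{99}$ ($V{\left(z,M \right)} = \frac{-35 + \frac{5}{9}}{-12 + 1} = - \frac{310}{9 \left(-11\right)} = \left(- \frac{310}{9}\right) \left(- \frac{1}{11}\right) = \frac{310}{99}$)
$d{\left(v \right)} = \frac{2 v}{32 + v}$
$V{\left(64,-10 \right)} - d{\left(-14 \right)} = \frac{310}{99} - 2 \left(-14\right) \frac{1}{32 - 14} = \frac{310}{99} - 2 \left(-14\right) \frac{1}{18} = \frac{310}{99} - - \frac{14}{9} = \frac{310}{99} + \frac{14}{9} = \frac{464}{99}$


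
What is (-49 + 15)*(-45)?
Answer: 1530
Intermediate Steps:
(-49 + 15)*(-45) = -34*(-45) = 1530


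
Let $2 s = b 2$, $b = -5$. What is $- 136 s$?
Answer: $680$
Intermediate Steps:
$s = -5$ ($s = \frac{\left(-5\right) 2}{2} = \frac{1}{2} \left(-10\right) = -5$)
$- 136 s = \left(-136\right) \left(-5\right) = 680$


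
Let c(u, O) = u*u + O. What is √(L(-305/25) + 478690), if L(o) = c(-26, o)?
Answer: √11983845/5 ≈ 692.35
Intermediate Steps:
c(u, O) = O + u² (c(u, O) = u² + O = O + u²)
L(o) = 676 + o (L(o) = o + (-26)² = o + 676 = 676 + o)
√(L(-305/25) + 478690) = √((676 - 305/25) + 478690) = √((676 - 305*1/25) + 478690) = √((676 - 61/5) + 478690) = √(3319/5 + 478690) = √(2396769/5) = √11983845/5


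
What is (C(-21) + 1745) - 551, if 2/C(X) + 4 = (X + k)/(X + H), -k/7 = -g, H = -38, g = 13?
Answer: 182623/153 ≈ 1193.6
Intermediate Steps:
k = 91 (k = -(-7)*13 = -7*(-13) = 91)
C(X) = 2/(-4 + (91 + X)/(-38 + X)) (C(X) = 2/(-4 + (X + 91)/(X - 38)) = 2/(-4 + (91 + X)/(-38 + X)))
(C(-21) + 1745) - 551 = (2*(38 - 1*(-21))/(3*(-81 - 21)) + 1745) - 551 = ((⅔)*(38 + 21)/(-102) + 1745) - 551 = ((⅔)*(-1/102)*59 + 1745) - 551 = (-59/153 + 1745) - 551 = 266926/153 - 551 = 182623/153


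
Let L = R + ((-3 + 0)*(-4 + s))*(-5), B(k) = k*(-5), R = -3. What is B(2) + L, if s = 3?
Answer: -28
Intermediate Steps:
B(k) = -5*k
L = -18 (L = -3 + ((-3 + 0)*(-4 + 3))*(-5) = -3 - 3*(-1)*(-5) = -3 + 3*(-5) = -3 - 15 = -18)
B(2) + L = -5*2 - 18 = -10 - 18 = -28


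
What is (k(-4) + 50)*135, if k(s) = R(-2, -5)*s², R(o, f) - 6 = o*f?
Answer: 41310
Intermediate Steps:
R(o, f) = 6 + f*o (R(o, f) = 6 + o*f = 6 + f*o)
k(s) = 16*s² (k(s) = (6 - 5*(-2))*s² = (6 + 10)*s² = 16*s²)
(k(-4) + 50)*135 = (16*(-4)² + 50)*135 = (16*16 + 50)*135 = (256 + 50)*135 = 306*135 = 41310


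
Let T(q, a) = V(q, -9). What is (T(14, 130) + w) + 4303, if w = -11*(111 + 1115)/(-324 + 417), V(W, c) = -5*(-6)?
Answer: 389483/93 ≈ 4188.0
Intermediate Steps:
V(W, c) = 30
T(q, a) = 30
w = -13486/93 ≈ -145.01
(T(14, 130) + w) + 4303 = (30 - 13486/93) + 4303 = -10696/93 + 4303 = 389483/93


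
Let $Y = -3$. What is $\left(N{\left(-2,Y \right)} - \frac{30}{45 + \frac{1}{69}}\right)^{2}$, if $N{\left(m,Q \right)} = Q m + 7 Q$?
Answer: $\frac{591948900}{2411809} \approx 245.44$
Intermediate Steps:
$N{\left(m,Q \right)} = 7 Q + Q m$
$\left(N{\left(-2,Y \right)} - \frac{30}{45 + \frac{1}{69}}\right)^{2} = \left(- 3 \left(7 - 2\right) - \frac{30}{45 + \frac{1}{69}}\right)^{2} = \left(\left(-3\right) 5 - \frac{30}{45 + \frac{1}{69}}\right)^{2} = \left(-15 - \frac{30}{\frac{3106}{69}}\right)^{2} = \left(-15 - \frac{1035}{1553}\right)^{2} = \left(- \frac{24330}{1553}\right)^{2} = \frac{591948900}{2411809}$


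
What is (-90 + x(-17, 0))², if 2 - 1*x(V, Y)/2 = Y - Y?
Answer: 7396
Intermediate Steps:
x(V, Y) = 4 (x(V, Y) = 4 - 2*(Y - Y) = 4 - 2*0 = 4 + 0 = 4)
(-90 + x(-17, 0))² = (-90 + 4)² = (-86)² = 7396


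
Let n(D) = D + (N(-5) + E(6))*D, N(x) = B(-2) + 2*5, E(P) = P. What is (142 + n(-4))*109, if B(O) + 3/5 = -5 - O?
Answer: 48178/5 ≈ 9635.6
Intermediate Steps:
B(O) = -28/5 - O (B(O) = -⅗ + (-5 - O) = -28/5 - O)
N(x) = 32/5 (N(x) = (-28/5 - 1*(-2)) + 2*5 = (-28/5 + 2) + 10 = -18/5 + 10 = 32/5)
n(D) = 67*D/5 (n(D) = D + (32/5 + 6)*D = D + 62*D/5 = 67*D/5)
(142 + n(-4))*109 = (142 + (67/5)*(-4))*109 = (142 - 268/5)*109 = (442/5)*109 = 48178/5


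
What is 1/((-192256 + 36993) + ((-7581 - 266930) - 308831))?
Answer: -1/738605 ≈ -1.3539e-6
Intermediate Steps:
1/((-192256 + 36993) + ((-7581 - 266930) - 308831)) = 1/(-155263 + (-274511 - 308831)) = 1/(-155263 - 583342) = 1/(-738605) = -1/738605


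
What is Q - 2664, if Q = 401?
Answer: -2263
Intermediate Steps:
Q - 2664 = 401 - 2664 = -2263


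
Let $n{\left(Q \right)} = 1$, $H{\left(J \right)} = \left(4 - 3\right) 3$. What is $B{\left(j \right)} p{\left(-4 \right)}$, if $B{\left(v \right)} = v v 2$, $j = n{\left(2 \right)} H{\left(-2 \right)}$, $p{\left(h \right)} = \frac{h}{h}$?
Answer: $18$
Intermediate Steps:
$p{\left(h \right)} = 1$
$H{\left(J \right)} = 3$ ($H{\left(J \right)} = 1 \cdot 3 = 3$)
$j = 3$ ($j = 1 \cdot 3 = 3$)
$B{\left(v \right)} = 2 v^{2}$ ($B{\left(v \right)} = v^{2} \cdot 2 = 2 v^{2}$)
$B{\left(j \right)} p{\left(-4 \right)} = 2 \cdot 3^{2} \cdot 1 = 2 \cdot 9 \cdot 1 = 18 \cdot 1 = 18$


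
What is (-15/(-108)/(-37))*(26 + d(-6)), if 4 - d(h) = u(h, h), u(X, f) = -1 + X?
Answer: -5/36 ≈ -0.13889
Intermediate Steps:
d(h) = 5 - h (d(h) = 4 - (-1 + h) = 4 + (1 - h) = 5 - h)
(-15/(-108)/(-37))*(26 + d(-6)) = (-15/(-108)/(-37))*(26 + (5 - 1*(-6))) = (-15*(-1/108)*(-1/37))*(26 + (5 + 6)) = ((5/36)*(-1/37))*(26 + 11) = -5/1332*37 = -5/36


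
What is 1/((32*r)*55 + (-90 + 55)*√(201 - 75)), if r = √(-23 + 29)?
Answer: 1/(5*(-21*√14 + 352*√6)) ≈ 0.00025522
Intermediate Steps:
r = √6 ≈ 2.4495
1/((32*r)*55 + (-90 + 55)*√(201 - 75)) = 1/((32*√6)*55 + (-90 + 55)*√(201 - 75)) = 1/(1760*√6 - 105*√14) = 1/(-105*√14 + 1760*√6)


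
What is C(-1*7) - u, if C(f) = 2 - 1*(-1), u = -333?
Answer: 336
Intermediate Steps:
C(f) = 3 (C(f) = 2 + 1 = 3)
C(-1*7) - u = 3 - 1*(-333) = 3 + 333 = 336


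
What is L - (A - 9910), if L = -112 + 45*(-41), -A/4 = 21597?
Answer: 94341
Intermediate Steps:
A = -86388 (A = -4*21597 = -86388)
L = -1957 (L = -112 - 1845 = -1957)
L - (A - 9910) = -1957 - (-86388 - 9910) = -1957 - 1*(-96298) = -1957 + 96298 = 94341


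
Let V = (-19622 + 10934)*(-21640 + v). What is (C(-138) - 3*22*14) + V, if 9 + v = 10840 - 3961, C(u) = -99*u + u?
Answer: 128334360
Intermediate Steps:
C(u) = -98*u
v = 6870 (v = -9 + (10840 - 3961) = -9 + 6879 = 6870)
V = 128321760 (V = (-19622 + 10934)*(-21640 + 6870) = -8688*(-14770) = 128321760)
(C(-138) - 3*22*14) + V = (-98*(-138) - 3*22*14) + 128321760 = (13524 - 66*14) + 128321760 = (13524 - 924) + 128321760 = 12600 + 128321760 = 128334360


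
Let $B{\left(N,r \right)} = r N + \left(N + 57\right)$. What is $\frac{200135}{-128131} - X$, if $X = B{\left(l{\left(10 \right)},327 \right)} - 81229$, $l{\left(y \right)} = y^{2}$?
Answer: $\frac{6197752597}{128131} \approx 48370.0$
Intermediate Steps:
$B{\left(N,r \right)} = 57 + N + N r$ ($B{\left(N,r \right)} = N r + \left(57 + N\right) = 57 + N + N r$)
$X = -48372$ ($X = \left(57 + 10^{2} + 10^{2} \cdot 327\right) - 81229 = \left(57 + 100 + 100 \cdot 327\right) - 81229 = \left(57 + 100 + 32700\right) - 81229 = 32857 - 81229 = -48372$)
$\frac{200135}{-128131} - X = \frac{200135}{-128131} - -48372 = 200135 \left(- \frac{1}{128131}\right) + 48372 = - \frac{200135}{128131} + 48372 = \frac{6197752597}{128131}$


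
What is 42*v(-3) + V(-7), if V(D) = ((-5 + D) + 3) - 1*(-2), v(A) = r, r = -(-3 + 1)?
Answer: 77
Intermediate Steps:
r = 2 (r = -1*(-2) = 2)
v(A) = 2
V(D) = D (V(D) = (-2 + D) + 2 = D)
42*v(-3) + V(-7) = 42*2 - 7 = 84 - 7 = 77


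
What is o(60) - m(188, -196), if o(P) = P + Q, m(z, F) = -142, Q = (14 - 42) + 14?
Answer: 188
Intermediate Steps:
Q = -14 (Q = -28 + 14 = -14)
o(P) = -14 + P (o(P) = P - 14 = -14 + P)
o(60) - m(188, -196) = (-14 + 60) - 1*(-142) = 46 + 142 = 188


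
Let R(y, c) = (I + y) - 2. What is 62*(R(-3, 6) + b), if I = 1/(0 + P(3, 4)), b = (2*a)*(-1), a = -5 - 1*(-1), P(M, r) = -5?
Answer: 868/5 ≈ 173.60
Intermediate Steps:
a = -4 (a = -5 + 1 = -4)
b = 8 (b = (2*(-4))*(-1) = -8*(-1) = 8)
I = -⅕ (I = 1/(0 - 5) = 1/(-5) = -⅕ ≈ -0.20000)
R(y, c) = -11/5 + y (R(y, c) = (-⅕ + y) - 2 = -11/5 + y)
62*(R(-3, 6) + b) = 62*((-11/5 - 3) + 8) = 62*(-26/5 + 8) = 62*(14/5) = 868/5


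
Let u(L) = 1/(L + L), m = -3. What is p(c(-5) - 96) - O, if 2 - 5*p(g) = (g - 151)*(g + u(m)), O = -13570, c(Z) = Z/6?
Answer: 262873/30 ≈ 8762.4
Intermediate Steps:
c(Z) = Z/6 (c(Z) = Z*(⅙) = Z/6)
u(L) = 1/(2*L)
p(g) = ⅖ - (-151 + g)*(-⅙ + g)/5 (p(g) = ⅖ - (g - 151)*(g + (½)/(-3))/5 = ⅖ - (-151 + g)*(g + (½)*(-⅓))/5 = ⅖ - (-151 + g)*(g - ⅙)/5 = ⅖ - (-151 + g)*(-⅙ + g)/5)
p(c(-5) - 96) - O = (-139/30 - ((⅙)*(-5) - 96)²/5 + 907*((⅙)*(-5) - 96)/30) - 1*(-13570) = (-139/30 - (-⅚ - 96)²/5 + 907*(-⅚ - 96)/30) + 13570 = (-139/30 - (-581/6)²/5 + (907/30)*(-581/6)) + 13570 = (-139/30 - ⅕*337561/36 - 526967/180) + 13570 = (-139/30 - 337561/180 - 526967/180) + 13570 = -144227/30 + 13570 = 262873/30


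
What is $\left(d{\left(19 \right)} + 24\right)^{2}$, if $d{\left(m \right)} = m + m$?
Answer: $3844$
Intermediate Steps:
$d{\left(m \right)} = 2 m$
$\left(d{\left(19 \right)} + 24\right)^{2} = \left(2 \cdot 19 + 24\right)^{2} = \left(38 + 24\right)^{2} = 62^{2} = 3844$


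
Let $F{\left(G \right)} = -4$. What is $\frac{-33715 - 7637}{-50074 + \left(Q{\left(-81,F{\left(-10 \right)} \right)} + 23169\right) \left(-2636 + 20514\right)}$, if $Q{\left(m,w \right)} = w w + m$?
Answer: $- \frac{6892}{68833873} \approx -0.00010013$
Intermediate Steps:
$Q{\left(m,w \right)} = m + w^{2}$ ($Q{\left(m,w \right)} = w^{2} + m = m + w^{2}$)
$\frac{-33715 - 7637}{-50074 + \left(Q{\left(-81,F{\left(-10 \right)} \right)} + 23169\right) \left(-2636 + 20514\right)} = \frac{-33715 - 7637}{-50074 + \left(\left(-81 + \left(-4\right)^{2}\right) + 23169\right) \left(-2636 + 20514\right)} = - \frac{41352}{-50074 + \left(\left(-81 + 16\right) + 23169\right) 17878} = - \frac{41352}{-50074 + \left(-65 + 23169\right) 17878} = - \frac{41352}{-50074 + 23104 \cdot 17878} = - \frac{41352}{-50074 + 413053312} = - \frac{41352}{413003238} = \left(-41352\right) \frac{1}{413003238} = - \frac{6892}{68833873}$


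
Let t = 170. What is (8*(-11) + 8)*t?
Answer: -13600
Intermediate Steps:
(8*(-11) + 8)*t = (8*(-11) + 8)*170 = (-88 + 8)*170 = -80*170 = -13600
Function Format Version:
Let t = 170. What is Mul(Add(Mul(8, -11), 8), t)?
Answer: -13600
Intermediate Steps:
Mul(Add(Mul(8, -11), 8), t) = Mul(Add(Mul(8, -11), 8), 170) = Mul(Add(-88, 8), 170) = Mul(-80, 170) = -13600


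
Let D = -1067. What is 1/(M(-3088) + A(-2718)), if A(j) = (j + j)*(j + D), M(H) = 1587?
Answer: 1/20576847 ≈ 4.8598e-8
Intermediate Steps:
A(j) = 2*j*(-1067 + j) (A(j) = (j + j)*(j - 1067) = (2*j)*(-1067 + j) = 2*j*(-1067 + j))
1/(M(-3088) + A(-2718)) = 1/(1587 + 2*(-2718)*(-1067 - 2718)) = 1/(1587 + 2*(-2718)*(-3785)) = 1/(1587 + 20575260) = 1/20576847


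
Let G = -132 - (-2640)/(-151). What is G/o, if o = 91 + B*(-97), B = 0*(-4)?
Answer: -22572/13741 ≈ -1.6427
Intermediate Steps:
B = 0
o = 91 (o = 91 + 0*(-97) = 91 + 0 = 91)
G = -22572/151 (G = -132 - (-2640)*(-1)/151 = -132 - 33*80/151 = -132 - 2640/151 = -22572/151 ≈ -149.48)
G/o = -22572/151/91 = -22572/151*1/91 = -22572/13741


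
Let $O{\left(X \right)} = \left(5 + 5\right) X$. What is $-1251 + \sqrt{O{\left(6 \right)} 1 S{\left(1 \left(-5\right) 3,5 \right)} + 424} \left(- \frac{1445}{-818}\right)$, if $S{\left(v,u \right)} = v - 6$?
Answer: $-1251 + \frac{1445 i \sqrt{209}}{409} \approx -1251.0 + 51.076 i$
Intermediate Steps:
$S{\left(v,u \right)} = -6 + v$ ($S{\left(v,u \right)} = v - 6 = -6 + v$)
$O{\left(X \right)} = 10 X$
$-1251 + \sqrt{O{\left(6 \right)} 1 S{\left(1 \left(-5\right) 3,5 \right)} + 424} \left(- \frac{1445}{-818}\right) = -1251 + \sqrt{10 \cdot 6 \cdot 1 \left(-6 + 1 \left(-5\right) 3\right) + 424} \left(- \frac{1445}{-818}\right) = -1251 + \sqrt{60 \cdot 1 \left(-6 - 15\right) + 424} \left(\left(-1445\right) \left(- \frac{1}{818}\right)\right) = -1251 + \sqrt{60 \left(-6 - 15\right) + 424} \cdot \frac{1445}{818} = -1251 + \sqrt{60 \left(-21\right) + 424} \cdot \frac{1445}{818} = -1251 + \sqrt{-1260 + 424} \cdot \frac{1445}{818} = -1251 + \sqrt{-836} \cdot \frac{1445}{818} = -1251 + 2 i \sqrt{209} \cdot \frac{1445}{818} = -1251 + \frac{1445 i \sqrt{209}}{409}$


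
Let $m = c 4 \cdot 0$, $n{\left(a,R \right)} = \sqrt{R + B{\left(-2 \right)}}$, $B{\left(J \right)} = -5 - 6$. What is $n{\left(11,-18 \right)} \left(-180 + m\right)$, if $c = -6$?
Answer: $- 180 i \sqrt{29} \approx - 969.33 i$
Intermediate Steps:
$B{\left(J \right)} = -11$ ($B{\left(J \right)} = -5 - 6 = -11$)
$n{\left(a,R \right)} = \sqrt{-11 + R}$ ($n{\left(a,R \right)} = \sqrt{R - 11} = \sqrt{-11 + R}$)
$m = 0$ ($m = \left(-6\right) 4 \cdot 0 = \left(-24\right) 0 = 0$)
$n{\left(11,-18 \right)} \left(-180 + m\right) = \sqrt{-11 - 18} \left(-180 + 0\right) = \sqrt{-29} \left(-180\right) = i \sqrt{29} \left(-180\right) = - 180 i \sqrt{29}$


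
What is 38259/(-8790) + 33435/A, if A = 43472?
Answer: -228216933/63686480 ≈ -3.5834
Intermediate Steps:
38259/(-8790) + 33435/A = 38259/(-8790) + 33435/43472 = 38259*(-1/8790) + 33435*(1/43472) = -12753/2930 + 33435/43472 = -228216933/63686480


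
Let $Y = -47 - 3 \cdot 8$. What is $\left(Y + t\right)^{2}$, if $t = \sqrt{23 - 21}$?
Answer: $\left(71 - \sqrt{2}\right)^{2} \approx 4842.2$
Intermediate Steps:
$Y = -71$ ($Y = -47 - 24 = -71$)
$t = \sqrt{2} \approx 1.4142$
$\left(Y + t\right)^{2} = \left(-71 + \sqrt{2}\right)^{2}$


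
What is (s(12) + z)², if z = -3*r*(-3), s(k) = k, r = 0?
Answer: 144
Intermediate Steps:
z = 0 (z = -3*0*(-3) = 0*(-3) = 0)
(s(12) + z)² = (12 + 0)² = 12² = 144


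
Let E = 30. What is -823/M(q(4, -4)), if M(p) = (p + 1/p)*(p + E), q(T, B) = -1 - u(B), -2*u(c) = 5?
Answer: -3292/273 ≈ -12.059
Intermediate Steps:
u(c) = -5/2 (u(c) = -1/2*5 = -5/2)
q(T, B) = 3/2 (q(T, B) = -1 - 1*(-5/2) = -1 + 5/2 = 3/2)
M(p) = (30 + p)*(p + 1/p) (M(p) = (p + 1/p)*(p + 30) = (p + 1/p)*(30 + p) = (30 + p)*(p + 1/p))
-823/M(q(4, -4)) = -823/(1 + (3/2)**2 + 30*(3/2) + 30/(3/2)) = -823/(1 + 9/4 + 45 + 30*(2/3)) = -823/(1 + 9/4 + 45 + 20) = -823/273/4 = -823*4/273 = -3292/273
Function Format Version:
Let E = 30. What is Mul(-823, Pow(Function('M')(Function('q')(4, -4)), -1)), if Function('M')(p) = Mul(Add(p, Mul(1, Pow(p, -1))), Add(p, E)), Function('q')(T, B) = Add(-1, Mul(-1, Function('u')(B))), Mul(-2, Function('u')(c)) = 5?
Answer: Rational(-3292, 273) ≈ -12.059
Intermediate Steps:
Function('u')(c) = Rational(-5, 2) (Function('u')(c) = Mul(Rational(-1, 2), 5) = Rational(-5, 2))
Function('q')(T, B) = Rational(3, 2) (Function('q')(T, B) = Add(-1, Mul(-1, Rational(-5, 2))) = Add(-1, Rational(5, 2)) = Rational(3, 2))
Function('M')(p) = Mul(Add(30, p), Add(p, Pow(p, -1))) (Function('M')(p) = Mul(Add(p, Mul(1, Pow(p, -1))), Add(p, 30)) = Mul(Add(p, Pow(p, -1)), Add(30, p)) = Mul(Add(30, p), Add(p, Pow(p, -1))))
Mul(-823, Pow(Function('M')(Function('q')(4, -4)), -1)) = Mul(-823, Pow(Add(1, Pow(Rational(3, 2), 2), Mul(30, Rational(3, 2)), Mul(30, Pow(Rational(3, 2), -1))), -1)) = Mul(-823, Pow(Add(1, Rational(9, 4), 45, Mul(30, Rational(2, 3))), -1)) = Mul(-823, Pow(Add(1, Rational(9, 4), 45, 20), -1)) = Mul(-823, Pow(Rational(273, 4), -1)) = Mul(-823, Rational(4, 273)) = Rational(-3292, 273)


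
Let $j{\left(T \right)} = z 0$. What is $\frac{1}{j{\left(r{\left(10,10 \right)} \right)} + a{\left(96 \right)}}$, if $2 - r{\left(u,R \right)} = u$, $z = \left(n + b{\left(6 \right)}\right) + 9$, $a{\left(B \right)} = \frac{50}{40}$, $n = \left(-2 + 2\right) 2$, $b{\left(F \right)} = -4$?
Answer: $\frac{4}{5} \approx 0.8$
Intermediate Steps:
$n = 0$ ($n = 0 \cdot 2 = 0$)
$a{\left(B \right)} = \frac{5}{4}$ ($a{\left(B \right)} = 50 \cdot \frac{1}{40} = \frac{5}{4}$)
$z = 5$ ($z = \left(0 - 4\right) + 9 = -4 + 9 = 5$)
$r{\left(u,R \right)} = 2 - u$
$j{\left(T \right)} = 0$ ($j{\left(T \right)} = 5 \cdot 0 = 0$)
$\frac{1}{j{\left(r{\left(10,10 \right)} \right)} + a{\left(96 \right)}} = \frac{1}{0 + \frac{5}{4}} = \frac{1}{\frac{5}{4}} = \frac{4}{5}$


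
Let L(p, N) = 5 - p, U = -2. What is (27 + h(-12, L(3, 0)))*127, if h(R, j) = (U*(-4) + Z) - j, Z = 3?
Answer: 4572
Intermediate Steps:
h(R, j) = 11 - j (h(R, j) = (-2*(-4) + 3) - j = (8 + 3) - j = 11 - j)
(27 + h(-12, L(3, 0)))*127 = (27 + (11 - (5 - 1*3)))*127 = (27 + (11 - (5 - 3)))*127 = (27 + (11 - 1*2))*127 = (27 + (11 - 2))*127 = (27 + 9)*127 = 36*127 = 4572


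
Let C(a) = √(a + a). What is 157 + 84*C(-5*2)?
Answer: 157 + 168*I*√5 ≈ 157.0 + 375.66*I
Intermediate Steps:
C(a) = √2*√a (C(a) = √(2*a) = √2*√a)
157 + 84*C(-5*2) = 157 + 84*(√2*√(-5*2)) = 157 + 84*(√2*√(-10)) = 157 + 84*(√2*(I*√10)) = 157 + 84*(2*I*√5) = 157 + 168*I*√5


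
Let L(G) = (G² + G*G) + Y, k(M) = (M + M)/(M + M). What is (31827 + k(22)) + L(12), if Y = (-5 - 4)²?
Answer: 32197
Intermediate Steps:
Y = 81 (Y = (-9)² = 81)
k(M) = 1 (k(M) = (2*M)/((2*M)) = (2*M)*(1/(2*M)) = 1)
L(G) = 81 + 2*G² (L(G) = (G² + G*G) + 81 = (G² + G²) + 81 = 2*G² + 81 = 81 + 2*G²)
(31827 + k(22)) + L(12) = (31827 + 1) + (81 + 2*12²) = 31828 + (81 + 2*144) = 31828 + (81 + 288) = 31828 + 369 = 32197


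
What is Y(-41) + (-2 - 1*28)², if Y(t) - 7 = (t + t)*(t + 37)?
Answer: 1235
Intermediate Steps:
Y(t) = 7 + 2*t*(37 + t) (Y(t) = 7 + (t + t)*(t + 37) = 7 + (2*t)*(37 + t) = 7 + 2*t*(37 + t))
Y(-41) + (-2 - 1*28)² = (7 + 2*(-41)² + 74*(-41)) + (-2 - 1*28)² = (7 + 2*1681 - 3034) + (-2 - 28)² = (7 + 3362 - 3034) + (-30)² = 335 + 900 = 1235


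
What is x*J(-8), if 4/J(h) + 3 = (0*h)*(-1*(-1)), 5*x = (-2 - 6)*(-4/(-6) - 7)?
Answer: -608/45 ≈ -13.511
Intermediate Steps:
x = 152/15 (x = ((-2 - 6)*(-4/(-6) - 7))/5 = (-8*(-4*(-⅙) - 7))/5 = (-8*(⅔ - 7))/5 = (-8*(-19/3))/5 = (⅕)*(152/3) = 152/15 ≈ 10.133)
J(h) = -4/3 (J(h) = 4/(-3 + (0*h)*(-1*(-1))) = 4/(-3 + 0*1) = 4/(-3 + 0) = 4/(-3) = 4*(-⅓) = -4/3)
x*J(-8) = (152/15)*(-4/3) = -608/45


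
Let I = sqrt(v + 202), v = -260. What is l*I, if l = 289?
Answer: 289*I*sqrt(58) ≈ 2201.0*I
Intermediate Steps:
I = I*sqrt(58) (I = sqrt(-260 + 202) = sqrt(-58) = I*sqrt(58) ≈ 7.6158*I)
l*I = 289*(I*sqrt(58)) = 289*I*sqrt(58)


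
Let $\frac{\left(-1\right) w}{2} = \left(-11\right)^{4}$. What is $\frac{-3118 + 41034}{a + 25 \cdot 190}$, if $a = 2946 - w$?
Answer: $\frac{18958}{18489} \approx 1.0254$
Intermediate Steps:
$w = -29282$ ($w = - 2 \left(-11\right)^{4} = \left(-2\right) 14641 = -29282$)
$a = 32228$ ($a = 2946 - -29282 = 2946 + 29282 = 32228$)
$\frac{-3118 + 41034}{a + 25 \cdot 190} = \frac{-3118 + 41034}{32228 + 25 \cdot 190} = \frac{37916}{32228 + 4750} = \frac{37916}{36978} = 37916 \cdot \frac{1}{36978} = \frac{18958}{18489}$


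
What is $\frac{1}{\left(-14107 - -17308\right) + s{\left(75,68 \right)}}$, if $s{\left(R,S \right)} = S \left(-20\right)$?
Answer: $\frac{1}{1841} \approx 0.00054318$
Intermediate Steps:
$s{\left(R,S \right)} = - 20 S$
$\frac{1}{\left(-14107 - -17308\right) + s{\left(75,68 \right)}} = \frac{1}{\left(-14107 - -17308\right) - 1360} = \frac{1}{\left(-14107 + 17308\right) - 1360} = \frac{1}{3201 - 1360} = \frac{1}{1841}$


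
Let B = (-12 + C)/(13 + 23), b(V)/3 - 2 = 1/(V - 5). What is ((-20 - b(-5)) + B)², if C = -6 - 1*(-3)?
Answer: 2455489/3600 ≈ 682.08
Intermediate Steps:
b(V) = 6 + 3/(-5 + V) (b(V) = 6 + 3/(V - 5) = 6 + 3/(-5 + V))
C = -3 (C = -6 + 3 = -3)
B = -5/12 (B = (-12 - 3)/(13 + 23) = -15/36 = -15*1/36 = -5/12 ≈ -0.41667)
((-20 - b(-5)) + B)² = ((-20 - 3*(-9 + 2*(-5))/(-5 - 5)) - 5/12)² = ((-20 - 3*(-9 - 10)/(-10)) - 5/12)² = ((-20 - 3*(-1)*(-19)/10) - 5/12)² = ((-20 - 1*57/10) - 5/12)² = ((-20 - 57/10) - 5/12)² = (-257/10 - 5/12)² = (-1567/60)² = 2455489/3600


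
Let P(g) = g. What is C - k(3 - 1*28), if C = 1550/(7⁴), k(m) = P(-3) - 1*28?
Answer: 75981/2401 ≈ 31.646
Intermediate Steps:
k(m) = -31 (k(m) = -3 - 1*28 = -3 - 28 = -31)
C = 1550/2401 ≈ 0.64556
C - k(3 - 1*28) = 1550/2401 - 1*(-31) = 1550/2401 + 31 = 75981/2401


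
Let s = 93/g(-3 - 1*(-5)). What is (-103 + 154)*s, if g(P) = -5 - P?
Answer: -4743/7 ≈ -677.57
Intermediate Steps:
s = -93/7 (s = 93/(-5 - (-3 - 1*(-5))) = 93/(-5 - (-3 + 5)) = 93/(-5 - 1*2) = 93/(-5 - 2) = 93/(-7) = 93*(-⅐) = -93/7 ≈ -13.286)
(-103 + 154)*s = (-103 + 154)*(-93/7) = 51*(-93/7) = -4743/7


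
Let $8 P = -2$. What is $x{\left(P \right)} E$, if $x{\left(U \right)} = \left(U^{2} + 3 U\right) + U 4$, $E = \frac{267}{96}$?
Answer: $- \frac{2403}{512} \approx -4.6934$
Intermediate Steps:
$E = \frac{89}{32}$ ($E = 267 \cdot \frac{1}{96} = \frac{89}{32} \approx 2.7813$)
$P = - \frac{1}{4}$ ($P = \frac{1}{8} \left(-2\right) = - \frac{1}{4} \approx -0.25$)
$x{\left(U \right)} = U^{2} + 7 U$ ($x{\left(U \right)} = \left(U^{2} + 3 U\right) + 4 U = U^{2} + 7 U$)
$x{\left(P \right)} E = - \frac{7 - \frac{1}{4}}{4} \cdot \frac{89}{32} = \left(- \frac{1}{4}\right) \frac{27}{4} \cdot \frac{89}{32} = \left(- \frac{27}{16}\right) \frac{89}{32} = - \frac{2403}{512}$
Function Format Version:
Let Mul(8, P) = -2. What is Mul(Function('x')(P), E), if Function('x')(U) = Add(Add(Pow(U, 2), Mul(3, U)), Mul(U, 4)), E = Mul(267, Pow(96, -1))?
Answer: Rational(-2403, 512) ≈ -4.6934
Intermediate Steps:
E = Rational(89, 32) (E = Mul(267, Rational(1, 96)) = Rational(89, 32) ≈ 2.7813)
P = Rational(-1, 4) (P = Mul(Rational(1, 8), -2) = Rational(-1, 4) ≈ -0.25000)
Function('x')(U) = Add(Pow(U, 2), Mul(7, U)) (Function('x')(U) = Add(Add(Pow(U, 2), Mul(3, U)), Mul(4, U)) = Add(Pow(U, 2), Mul(7, U)))
Mul(Function('x')(P), E) = Mul(Mul(Rational(-1, 4), Add(7, Rational(-1, 4))), Rational(89, 32)) = Mul(Mul(Rational(-1, 4), Rational(27, 4)), Rational(89, 32)) = Mul(Rational(-27, 16), Rational(89, 32)) = Rational(-2403, 512)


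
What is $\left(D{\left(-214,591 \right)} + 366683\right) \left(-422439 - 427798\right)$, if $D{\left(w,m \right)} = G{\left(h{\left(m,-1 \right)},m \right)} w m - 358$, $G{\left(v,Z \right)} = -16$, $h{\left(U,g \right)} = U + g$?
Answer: $-2031989058433$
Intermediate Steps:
$D{\left(w,m \right)} = -358 - 16 m w$ ($D{\left(w,m \right)} = - 16 w m - 358 = - 16 m w - 358 = -358 - 16 m w$)
$\left(D{\left(-214,591 \right)} + 366683\right) \left(-422439 - 427798\right) = \left(\left(-358 - 9456 \left(-214\right)\right) + 366683\right) \left(-422439 - 427798\right) = \left(\left(-358 + 2023584\right) + 366683\right) \left(-850237\right) = \left(2023226 + 366683\right) \left(-850237\right) = 2389909 \left(-850237\right) = -2031989058433$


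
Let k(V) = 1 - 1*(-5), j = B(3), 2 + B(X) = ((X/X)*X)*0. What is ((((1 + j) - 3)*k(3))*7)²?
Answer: 28224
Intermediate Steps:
B(X) = -2 (B(X) = -2 + ((X/X)*X)*0 = -2 + (1*X)*0 = -2 + X*0 = -2 + 0 = -2)
j = -2
k(V) = 6 (k(V) = 1 + 5 = 6)
((((1 + j) - 3)*k(3))*7)² = ((((1 - 2) - 3)*6)*7)² = (((-1 - 3)*6)*7)² = (-4*6*7)² = (-24*7)² = (-168)² = 28224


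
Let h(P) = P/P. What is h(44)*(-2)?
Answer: -2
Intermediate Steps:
h(P) = 1
h(44)*(-2) = 1*(-2) = -2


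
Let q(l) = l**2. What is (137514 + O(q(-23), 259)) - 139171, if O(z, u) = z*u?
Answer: 135354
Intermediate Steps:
O(z, u) = u*z
(137514 + O(q(-23), 259)) - 139171 = (137514 + 259*(-23)**2) - 139171 = (137514 + 259*529) - 139171 = (137514 + 137011) - 139171 = 274525 - 139171 = 135354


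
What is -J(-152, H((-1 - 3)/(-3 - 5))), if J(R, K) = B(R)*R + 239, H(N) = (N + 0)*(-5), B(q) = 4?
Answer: 369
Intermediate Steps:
H(N) = -5*N (H(N) = N*(-5) = -5*N)
J(R, K) = 239 + 4*R (J(R, K) = 4*R + 239 = 239 + 4*R)
-J(-152, H((-1 - 3)/(-3 - 5))) = -(239 + 4*(-152)) = -(239 - 608) = -1*(-369) = 369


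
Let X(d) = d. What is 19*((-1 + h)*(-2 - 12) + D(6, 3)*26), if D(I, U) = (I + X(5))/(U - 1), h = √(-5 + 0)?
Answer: 2983 - 266*I*√5 ≈ 2983.0 - 594.79*I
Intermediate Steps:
h = I*√5 (h = √(-5) = I*√5 ≈ 2.2361*I)
D(I, U) = (5 + I)/(-1 + U) (D(I, U) = (I + 5)/(U - 1) = (5 + I)/(-1 + U))
19*((-1 + h)*(-2 - 12) + D(6, 3)*26) = 19*((-1 + I*√5)*(-2 - 12) + ((5 + 6)/(-1 + 3))*26) = 19*((-1 + I*√5)*(-14) + (11/2)*26) = 19*((14 - 14*I*√5) + ((½)*11)*26) = 19*((14 - 14*I*√5) + (11/2)*26) = 19*((14 - 14*I*√5) + 143) = 19*(157 - 14*I*√5) = 2983 - 266*I*√5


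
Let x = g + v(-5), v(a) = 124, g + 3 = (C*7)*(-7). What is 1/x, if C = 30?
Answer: -1/1349 ≈ -0.00074129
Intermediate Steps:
g = -1473 (g = -3 + (30*7)*(-7) = -3 + 210*(-7) = -3 - 1470 = -1473)
x = -1349 (x = -1473 + 124 = -1349)
1/x = 1/(-1349) = -1/1349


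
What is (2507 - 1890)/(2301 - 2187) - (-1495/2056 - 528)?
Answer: 62596867/117192 ≈ 534.14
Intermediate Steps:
(2507 - 1890)/(2301 - 2187) - (-1495/2056 - 528) = 617/114 - (-1495*1/2056 - 528) = 617*(1/114) - (-1495/2056 - 528) = 617/114 - 1*(-1087063/2056) = 617/114 + 1087063/2056 = 62596867/117192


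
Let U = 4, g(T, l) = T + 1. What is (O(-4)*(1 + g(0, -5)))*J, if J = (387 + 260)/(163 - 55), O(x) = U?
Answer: 1294/27 ≈ 47.926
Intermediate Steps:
g(T, l) = 1 + T
O(x) = 4
J = 647/108 ≈ 5.9907
(O(-4)*(1 + g(0, -5)))*J = (4*(1 + (1 + 0)))*(647/108) = (4*(1 + 1))*(647/108) = (4*2)*(647/108) = 8*(647/108) = 1294/27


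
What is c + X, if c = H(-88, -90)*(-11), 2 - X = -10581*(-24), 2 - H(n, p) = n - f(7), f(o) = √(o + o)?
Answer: -254932 - 11*√14 ≈ -2.5497e+5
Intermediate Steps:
f(o) = √2*√o (f(o) = √(2*o) = √2*√o)
H(n, p) = 2 + √14 - n (H(n, p) = 2 - (n - √2*√7) = 2 - (n - √14) = 2 + (√14 - n) = 2 + √14 - n)
X = -253942 (X = 2 - (-10581)*(-24) = 2 - 1*253944 = 2 - 253944 = -253942)
c = -990 - 11*√14 (c = (2 + √14 - 1*(-88))*(-11) = (2 + √14 + 88)*(-11) = (90 + √14)*(-11) = -990 - 11*√14 ≈ -1031.2)
c + X = (-990 - 11*√14) - 253942 = -254932 - 11*√14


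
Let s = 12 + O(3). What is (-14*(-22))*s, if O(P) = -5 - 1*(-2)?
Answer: 2772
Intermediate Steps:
O(P) = -3 (O(P) = -5 + 2 = -3)
s = 9 (s = 12 - 3 = 9)
(-14*(-22))*s = -14*(-22)*9 = 308*9 = 2772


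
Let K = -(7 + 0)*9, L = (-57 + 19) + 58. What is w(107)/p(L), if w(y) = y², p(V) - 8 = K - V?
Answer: -11449/75 ≈ -152.65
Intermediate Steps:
L = 20 (L = -38 + 58 = 20)
K = -63 (K = -7*9 = -1*63 = -63)
p(V) = -55 - V (p(V) = 8 + (-63 - V) = -55 - V)
w(107)/p(L) = 107²/(-55 - 1*20) = 11449/(-55 - 20) = 11449/(-75) = 11449*(-1/75) = -11449/75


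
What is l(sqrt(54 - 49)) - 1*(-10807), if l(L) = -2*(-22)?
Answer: 10851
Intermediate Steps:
l(L) = 44
l(sqrt(54 - 49)) - 1*(-10807) = 44 - 1*(-10807) = 44 + 10807 = 10851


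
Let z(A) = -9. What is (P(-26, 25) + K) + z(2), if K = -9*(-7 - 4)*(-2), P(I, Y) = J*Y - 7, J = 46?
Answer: 936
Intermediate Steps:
P(I, Y) = -7 + 46*Y (P(I, Y) = 46*Y - 7 = -7 + 46*Y)
K = -198 (K = -9*(-11)*(-2) = 99*(-2) = -198)
(P(-26, 25) + K) + z(2) = ((-7 + 46*25) - 198) - 9 = ((-7 + 1150) - 198) - 9 = (1143 - 198) - 9 = 945 - 9 = 936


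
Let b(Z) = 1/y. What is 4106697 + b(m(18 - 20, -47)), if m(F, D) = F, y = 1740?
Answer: 7145652781/1740 ≈ 4.1067e+6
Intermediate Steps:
b(Z) = 1/1740
4106697 + b(m(18 - 20, -47)) = 4106697 + 1/1740 = 7145652781/1740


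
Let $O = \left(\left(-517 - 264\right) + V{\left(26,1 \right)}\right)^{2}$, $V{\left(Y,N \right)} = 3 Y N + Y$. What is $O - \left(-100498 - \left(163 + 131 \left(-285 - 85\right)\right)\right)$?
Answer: $510520$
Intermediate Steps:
$V{\left(Y,N \right)} = Y + 3 N Y$ ($V{\left(Y,N \right)} = 3 N Y + Y = Y + 3 N Y$)
$O = 458329$ ($O = \left(\left(-517 - 264\right) + 26 \left(1 + 3 \cdot 1\right)\right)^{2} = \left(\left(-517 - 264\right) + 26 \left(1 + 3\right)\right)^{2} = \left(-781 + 26 \cdot 4\right)^{2} = \left(-781 + 104\right)^{2} = \left(-677\right)^{2} = 458329$)
$O - \left(-100498 - \left(163 + 131 \left(-285 - 85\right)\right)\right) = 458329 - \left(-100498 - \left(163 + 131 \left(-285 - 85\right)\right)\right) = 458329 - \left(-100498 - -48307\right) = 458329 - \left(-100498 + \left(-163 + 48470\right)\right) = 458329 - \left(-100498 + 48307\right) = 458329 - -52191 = 458329 + 52191 = 510520$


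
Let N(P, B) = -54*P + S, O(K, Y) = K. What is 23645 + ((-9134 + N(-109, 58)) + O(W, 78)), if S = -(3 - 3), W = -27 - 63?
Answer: 20307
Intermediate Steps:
W = -90
S = 0 (S = -1*0 = 0)
N(P, B) = -54*P (N(P, B) = -54*P + 0 = -54*P)
23645 + ((-9134 + N(-109, 58)) + O(W, 78)) = 23645 + ((-9134 - 54*(-109)) - 90) = 23645 + ((-9134 + 5886) - 90) = 23645 + (-3248 - 90) = 23645 - 3338 = 20307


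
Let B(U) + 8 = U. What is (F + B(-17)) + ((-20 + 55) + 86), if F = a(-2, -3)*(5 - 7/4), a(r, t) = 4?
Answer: 109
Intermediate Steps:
B(U) = -8 + U
F = 13 (F = 4*(5 - 7/4) = 4*(13/4) = 13)
(F + B(-17)) + ((-20 + 55) + 86) = (13 + (-8 - 17)) + ((-20 + 55) + 86) = (13 - 25) + (35 + 86) = -12 + 121 = 109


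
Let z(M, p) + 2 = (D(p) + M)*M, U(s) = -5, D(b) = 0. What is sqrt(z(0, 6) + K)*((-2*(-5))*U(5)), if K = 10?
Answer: -100*sqrt(2) ≈ -141.42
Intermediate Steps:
z(M, p) = -2 + M**2 (z(M, p) = -2 + (0 + M)*M = -2 + M*M = -2 + M**2)
sqrt(z(0, 6) + K)*((-2*(-5))*U(5)) = sqrt((-2 + 0**2) + 10)*(-2*(-5)*(-5)) = sqrt((-2 + 0) + 10)*(10*(-5)) = sqrt(-2 + 10)*(-50) = sqrt(8)*(-50) = (2*sqrt(2))*(-50) = -100*sqrt(2)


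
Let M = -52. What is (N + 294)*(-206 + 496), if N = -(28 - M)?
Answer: 62060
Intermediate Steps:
N = -80 (N = -(28 - 1*(-52)) = -(28 + 52) = -1*80 = -80)
(N + 294)*(-206 + 496) = (-80 + 294)*(-206 + 496) = 214*290 = 62060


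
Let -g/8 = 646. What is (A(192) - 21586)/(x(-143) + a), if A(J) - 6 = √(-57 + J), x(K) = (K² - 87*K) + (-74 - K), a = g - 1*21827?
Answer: -5395/1491 + √15/1988 ≈ -3.6164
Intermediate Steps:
g = -5168 (g = -8*646 = -5168)
a = -26995 (a = -5168 - 1*21827 = -5168 - 21827 = -26995)
x(K) = -74 + K² - 88*K
A(J) = 6 + √(-57 + J)
(A(192) - 21586)/(x(-143) + a) = ((6 + √(-57 + 192)) - 21586)/((-74 + (-143)² - 88*(-143)) - 26995) = ((6 + √135) - 21586)/((-74 + 20449 + 12584) - 26995) = ((6 + 3*√15) - 21586)/(32959 - 26995) = (-21580 + 3*√15)/5964 = (-21580 + 3*√15)*(1/5964) = -5395/1491 + √15/1988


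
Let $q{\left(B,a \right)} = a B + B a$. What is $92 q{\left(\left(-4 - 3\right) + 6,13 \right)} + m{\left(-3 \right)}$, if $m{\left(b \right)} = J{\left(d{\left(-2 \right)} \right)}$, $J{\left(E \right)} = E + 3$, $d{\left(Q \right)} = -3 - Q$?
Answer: $-2390$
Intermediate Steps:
$q{\left(B,a \right)} = 2 B a$ ($q{\left(B,a \right)} = B a + B a = 2 B a$)
$J{\left(E \right)} = 3 + E$
$m{\left(b \right)} = 2$ ($m{\left(b \right)} = 3 - 1 = 2$)
$92 q{\left(\left(-4 - 3\right) + 6,13 \right)} + m{\left(-3 \right)} = 92 \cdot 2 \left(\left(-4 - 3\right) + 6\right) 13 + 2 = 92 \cdot 2 \left(-7 + 6\right) 13 + 2 = 92 \cdot 2 \left(-1\right) 13 + 2 = 92 \left(-26\right) + 2 = -2392 + 2 = -2390$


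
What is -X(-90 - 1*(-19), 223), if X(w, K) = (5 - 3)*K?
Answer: -446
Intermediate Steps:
X(w, K) = 2*K
-X(-90 - 1*(-19), 223) = -2*223 = -1*446 = -446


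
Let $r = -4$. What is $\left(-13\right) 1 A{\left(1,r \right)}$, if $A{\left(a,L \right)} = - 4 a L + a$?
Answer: $-221$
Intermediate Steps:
$A{\left(a,L \right)} = a - 4 L a$ ($A{\left(a,L \right)} = - 4 L a + a = a - 4 L a$)
$\left(-13\right) 1 A{\left(1,r \right)} = \left(-13\right) 1 \cdot 1 \left(1 - -16\right) = - 13 \cdot 1 \left(1 + 16\right) = - 13 \cdot 1 \cdot 17 = \left(-13\right) 17 = -221$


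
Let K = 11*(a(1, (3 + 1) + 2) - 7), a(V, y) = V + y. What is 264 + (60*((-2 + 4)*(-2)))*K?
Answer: 264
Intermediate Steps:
K = 0 (K = 11*((1 + ((3 + 1) + 2)) - 7) = 11*((1 + (4 + 2)) - 7) = 11*((1 + 6) - 7) = 11*(7 - 7) = 11*0 = 0)
264 + (60*((-2 + 4)*(-2)))*K = 264 + (60*((-2 + 4)*(-2)))*0 = 264 + (60*(2*(-2)))*0 = 264 + (60*(-4))*0 = 264 - 240*0 = 264 + 0 = 264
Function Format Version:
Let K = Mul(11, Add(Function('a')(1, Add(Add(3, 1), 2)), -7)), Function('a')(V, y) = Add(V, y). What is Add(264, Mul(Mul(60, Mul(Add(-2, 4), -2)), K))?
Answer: 264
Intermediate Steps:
K = 0 (K = Mul(11, Add(Add(1, Add(Add(3, 1), 2)), -7)) = Mul(11, Add(Add(1, Add(4, 2)), -7)) = Mul(11, Add(Add(1, 6), -7)) = Mul(11, Add(7, -7)) = Mul(11, 0) = 0)
Add(264, Mul(Mul(60, Mul(Add(-2, 4), -2)), K)) = Add(264, Mul(Mul(60, Mul(Add(-2, 4), -2)), 0)) = Add(264, Mul(Mul(60, Mul(2, -2)), 0)) = Add(264, Mul(Mul(60, -4), 0)) = Add(264, Mul(-240, 0)) = Add(264, 0) = 264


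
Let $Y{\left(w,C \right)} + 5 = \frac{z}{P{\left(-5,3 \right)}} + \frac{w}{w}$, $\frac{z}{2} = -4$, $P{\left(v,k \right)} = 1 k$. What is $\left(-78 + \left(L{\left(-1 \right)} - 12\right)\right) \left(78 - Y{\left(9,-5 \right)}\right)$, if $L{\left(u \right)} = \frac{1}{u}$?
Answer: $- \frac{23114}{3} \approx -7704.7$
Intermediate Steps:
$P{\left(v,k \right)} = k$
$z = -8$ ($z = 2 \left(-4\right) = -8$)
$Y{\left(w,C \right)} = - \frac{20}{3}$ ($Y{\left(w,C \right)} = -5 + \left(- \frac{8}{3} + \frac{w}{w}\right) = -5 + \left(\left(-8\right) \frac{1}{3} + 1\right) = -5 + \left(- \frac{8}{3} + 1\right) = -5 - \frac{5}{3} = - \frac{20}{3}$)
$\left(-78 + \left(L{\left(-1 \right)} - 12\right)\right) \left(78 - Y{\left(9,-5 \right)}\right) = \left(-78 + \left(\frac{1}{-1} - 12\right)\right) \left(78 - - \frac{20}{3}\right) = \left(-78 - 13\right) \left(78 + \frac{20}{3}\right) = \left(-78 - 13\right) \frac{254}{3} = \left(-91\right) \frac{254}{3} = - \frac{23114}{3}$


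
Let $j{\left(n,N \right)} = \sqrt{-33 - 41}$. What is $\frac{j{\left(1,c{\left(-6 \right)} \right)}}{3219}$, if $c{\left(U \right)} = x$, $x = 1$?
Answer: $\frac{i \sqrt{74}}{3219} \approx 0.0026724 i$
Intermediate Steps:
$c{\left(U \right)} = 1$
$j{\left(n,N \right)} = i \sqrt{74}$ ($j{\left(n,N \right)} = \sqrt{-74} = i \sqrt{74}$)
$\frac{j{\left(1,c{\left(-6 \right)} \right)}}{3219} = \frac{i \sqrt{74}}{3219}$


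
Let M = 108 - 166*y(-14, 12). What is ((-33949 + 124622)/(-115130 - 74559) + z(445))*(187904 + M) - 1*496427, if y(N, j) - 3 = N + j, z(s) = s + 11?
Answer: 16137138570103/189689 ≈ 8.5072e+7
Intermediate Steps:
z(s) = 11 + s
y(N, j) = 3 + N + j (y(N, j) = 3 + (N + j) = 3 + N + j)
M = -58 (M = 108 - 166*(3 - 14 + 12) = 108 - 166*1 = 108 - 166 = -58)
((-33949 + 124622)/(-115130 - 74559) + z(445))*(187904 + M) - 1*496427 = ((-33949 + 124622)/(-115130 - 74559) + (11 + 445))*(187904 - 58) - 1*496427 = (90673/(-189689) + 456)*187846 - 496427 = (90673*(-1/189689) + 456)*187846 - 496427 = (-90673/189689 + 456)*187846 - 496427 = (86407511/189689)*187846 - 496427 = 16231305311306/189689 - 496427 = 16137138570103/189689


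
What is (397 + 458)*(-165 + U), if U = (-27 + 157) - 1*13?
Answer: -41040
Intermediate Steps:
U = 117 (U = 130 - 13 = 117)
(397 + 458)*(-165 + U) = (397 + 458)*(-165 + 117) = 855*(-48) = -41040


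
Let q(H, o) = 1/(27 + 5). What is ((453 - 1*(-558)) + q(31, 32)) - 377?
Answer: 20289/32 ≈ 634.03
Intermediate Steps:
q(H, o) = 1/32
((453 - 1*(-558)) + q(31, 32)) - 377 = ((453 - 1*(-558)) + 1/32) - 377 = ((453 + 558) + 1/32) - 377 = (1011 + 1/32) - 377 = 32353/32 - 377 = 20289/32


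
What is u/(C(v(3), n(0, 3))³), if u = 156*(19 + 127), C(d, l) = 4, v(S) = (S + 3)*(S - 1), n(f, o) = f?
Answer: 2847/8 ≈ 355.88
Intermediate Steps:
v(S) = (-1 + S)*(3 + S) (v(S) = (3 + S)*(-1 + S) = (-1 + S)*(3 + S))
u = 22776 (u = 156*146 = 22776)
u/(C(v(3), n(0, 3))³) = 22776/(4³) = 22776/64 = 22776*(1/64) = 2847/8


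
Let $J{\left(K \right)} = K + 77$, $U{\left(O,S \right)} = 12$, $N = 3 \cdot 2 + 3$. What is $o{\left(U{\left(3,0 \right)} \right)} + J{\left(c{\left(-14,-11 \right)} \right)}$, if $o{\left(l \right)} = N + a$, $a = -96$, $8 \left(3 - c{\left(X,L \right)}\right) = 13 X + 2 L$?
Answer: $\frac{37}{2} \approx 18.5$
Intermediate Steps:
$N = 9$ ($N = 6 + 3 = 9$)
$c{\left(X,L \right)} = 3 - \frac{13 X}{8} - \frac{L}{4}$ ($c{\left(X,L \right)} = 3 - \frac{13 X + 2 L}{8} = 3 - \frac{2 L + 13 X}{8} = 3 - \left(\frac{L}{4} + \frac{13 X}{8}\right) = 3 - \frac{13 X}{8} - \frac{L}{4}$)
$J{\left(K \right)} = 77 + K$
$o{\left(l \right)} = -87$ ($o{\left(l \right)} = 9 - 96 = -87$)
$o{\left(U{\left(3,0 \right)} \right)} + J{\left(c{\left(-14,-11 \right)} \right)} = -87 + \left(77 - - \frac{57}{2}\right) = -87 + \left(77 + \left(3 + \frac{91}{4} + \frac{11}{4}\right)\right) = -87 + \left(77 + \frac{57}{2}\right) = -87 + \frac{211}{2} = \frac{37}{2}$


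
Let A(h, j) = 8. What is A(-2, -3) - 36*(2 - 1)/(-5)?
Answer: 76/5 ≈ 15.200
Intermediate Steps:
A(-2, -3) - 36*(2 - 1)/(-5) = 8 - 36*(2 - 1)/(-5) = 8 - (-36)/5 = 8 - 36*(-⅕) = 8 + 36/5 = 76/5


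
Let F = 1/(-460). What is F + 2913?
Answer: 1339979/460 ≈ 2913.0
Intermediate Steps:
F = -1/460 ≈ -0.0021739
F + 2913 = -1/460 + 2913 = 1339979/460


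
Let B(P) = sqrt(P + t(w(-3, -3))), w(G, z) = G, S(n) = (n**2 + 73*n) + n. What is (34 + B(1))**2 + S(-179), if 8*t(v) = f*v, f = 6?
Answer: 79799/4 + 34*I*sqrt(5) ≈ 19950.0 + 76.026*I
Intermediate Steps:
S(n) = n**2 + 74*n
t(v) = 3*v/4 (t(v) = (6*v)/8 = 3*v/4)
B(P) = sqrt(-9/4 + P) (B(P) = sqrt(P + (3/4)*(-3)) = sqrt(P - 9/4) = sqrt(-9/4 + P))
(34 + B(1))**2 + S(-179) = (34 + sqrt(-9 + 4*1)/2)**2 - 179*(74 - 179) = (34 + sqrt(-9 + 4)/2)**2 - 179*(-105) = (34 + sqrt(-5)/2)**2 + 18795 = (34 + (I*sqrt(5))/2)**2 + 18795 = (34 + I*sqrt(5)/2)**2 + 18795 = 18795 + (34 + I*sqrt(5)/2)**2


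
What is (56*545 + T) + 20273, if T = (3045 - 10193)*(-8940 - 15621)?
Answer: 175612821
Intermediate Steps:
T = 175562028 (T = -7148*(-24561) = 175562028)
(56*545 + T) + 20273 = (56*545 + 175562028) + 20273 = (30520 + 175562028) + 20273 = 175592548 + 20273 = 175612821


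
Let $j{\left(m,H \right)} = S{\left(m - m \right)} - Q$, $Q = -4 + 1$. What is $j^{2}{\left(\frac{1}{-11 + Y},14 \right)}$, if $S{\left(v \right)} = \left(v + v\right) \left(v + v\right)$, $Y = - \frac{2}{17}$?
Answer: $9$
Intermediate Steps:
$Y = - \frac{2}{17}$ ($Y = \left(-2\right) \frac{1}{17} = - \frac{2}{17} \approx -0.11765$)
$S{\left(v \right)} = 4 v^{2}$ ($S{\left(v \right)} = 2 v 2 v = 4 v^{2}$)
$Q = -3$
$j{\left(m,H \right)} = 3$ ($j{\left(m,H \right)} = 4 \left(m - m\right)^{2} - -3 = 4 \cdot 0^{2} + 3 = 4 \cdot 0 + 3 = 0 + 3 = 3$)
$j^{2}{\left(\frac{1}{-11 + Y},14 \right)} = 3^{2} = 9$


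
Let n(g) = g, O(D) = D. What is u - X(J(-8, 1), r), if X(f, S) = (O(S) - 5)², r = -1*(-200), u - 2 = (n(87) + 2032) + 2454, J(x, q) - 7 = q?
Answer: -33450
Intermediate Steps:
J(x, q) = 7 + q
u = 4575 (u = 2 + ((87 + 2032) + 2454) = 2 + (2119 + 2454) = 2 + 4573 = 4575)
r = 200
X(f, S) = (-5 + S)² (X(f, S) = (S - 5)² = (-5 + S)²)
u - X(J(-8, 1), r) = 4575 - (-5 + 200)² = 4575 - 1*195² = 4575 - 1*38025 = 4575 - 38025 = -33450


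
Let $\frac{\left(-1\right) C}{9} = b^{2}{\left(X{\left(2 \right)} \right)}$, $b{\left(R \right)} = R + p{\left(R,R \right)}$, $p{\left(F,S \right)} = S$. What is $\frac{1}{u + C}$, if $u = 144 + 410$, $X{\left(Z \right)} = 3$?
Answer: $\frac{1}{230} \approx 0.0043478$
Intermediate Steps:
$u = 554$
$b{\left(R \right)} = 2 R$ ($b{\left(R \right)} = R + R = 2 R$)
$C = -324$ ($C = - 9 \left(2 \cdot 3\right)^{2} = - 9 \cdot 6^{2} = \left(-9\right) 36 = -324$)
$\frac{1}{u + C} = \frac{1}{554 - 324} = \frac{1}{230}$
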